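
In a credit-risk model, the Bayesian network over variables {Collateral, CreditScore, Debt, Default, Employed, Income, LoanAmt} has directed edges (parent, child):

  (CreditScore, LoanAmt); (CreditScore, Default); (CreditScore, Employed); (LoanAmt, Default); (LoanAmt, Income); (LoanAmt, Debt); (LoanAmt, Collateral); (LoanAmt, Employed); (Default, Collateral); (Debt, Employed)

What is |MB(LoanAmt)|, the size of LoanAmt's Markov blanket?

6

By definition, MB(LoanAmt) is built from LoanAmt's parents, LoanAmt's children, and the co-parents of LoanAmt.
Pa(LoanAmt) = {CreditScore}.
LoanAmt's children: Collateral, Debt, Default, Employed, Income.
For each child, the remaining parents (spouses of LoanAmt):
  Default: CreditScore
  Income: —
  Debt: —
  Collateral: Default
  Employed: CreditScore, Debt
MB(LoanAmt) = {Collateral, CreditScore, Debt, Default, Employed, Income}, which has 6 nodes.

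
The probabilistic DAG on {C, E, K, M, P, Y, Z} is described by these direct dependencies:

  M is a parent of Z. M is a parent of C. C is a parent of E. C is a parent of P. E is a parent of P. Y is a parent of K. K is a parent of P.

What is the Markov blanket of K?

{C, E, P, Y}

Recall MB(v) = parents ∪ children ∪ spouses, where spouses are the other parents of v's children.
K has parent Y.
K's children: P.
For each child, the remaining parents (spouses of K):
  P's other parents are C, E.
MB(K) = {C, E, P, Y}.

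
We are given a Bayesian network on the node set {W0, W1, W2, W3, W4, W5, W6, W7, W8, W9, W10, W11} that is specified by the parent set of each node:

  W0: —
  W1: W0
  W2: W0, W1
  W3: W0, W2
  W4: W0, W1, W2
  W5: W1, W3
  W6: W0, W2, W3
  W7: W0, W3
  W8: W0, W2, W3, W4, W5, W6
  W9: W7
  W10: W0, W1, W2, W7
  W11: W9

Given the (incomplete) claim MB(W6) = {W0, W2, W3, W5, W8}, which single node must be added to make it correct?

Children of W6: W8.
Parents of W6: W0, W2, W3.
For each child, the remaining parents (spouses of W6):
  W8: W0, W2, W3, W4, W5
MB(W6) = {W0, W2, W3, W4, W5, W8}.
Comparing with the claimed set, W4 is missing.

W4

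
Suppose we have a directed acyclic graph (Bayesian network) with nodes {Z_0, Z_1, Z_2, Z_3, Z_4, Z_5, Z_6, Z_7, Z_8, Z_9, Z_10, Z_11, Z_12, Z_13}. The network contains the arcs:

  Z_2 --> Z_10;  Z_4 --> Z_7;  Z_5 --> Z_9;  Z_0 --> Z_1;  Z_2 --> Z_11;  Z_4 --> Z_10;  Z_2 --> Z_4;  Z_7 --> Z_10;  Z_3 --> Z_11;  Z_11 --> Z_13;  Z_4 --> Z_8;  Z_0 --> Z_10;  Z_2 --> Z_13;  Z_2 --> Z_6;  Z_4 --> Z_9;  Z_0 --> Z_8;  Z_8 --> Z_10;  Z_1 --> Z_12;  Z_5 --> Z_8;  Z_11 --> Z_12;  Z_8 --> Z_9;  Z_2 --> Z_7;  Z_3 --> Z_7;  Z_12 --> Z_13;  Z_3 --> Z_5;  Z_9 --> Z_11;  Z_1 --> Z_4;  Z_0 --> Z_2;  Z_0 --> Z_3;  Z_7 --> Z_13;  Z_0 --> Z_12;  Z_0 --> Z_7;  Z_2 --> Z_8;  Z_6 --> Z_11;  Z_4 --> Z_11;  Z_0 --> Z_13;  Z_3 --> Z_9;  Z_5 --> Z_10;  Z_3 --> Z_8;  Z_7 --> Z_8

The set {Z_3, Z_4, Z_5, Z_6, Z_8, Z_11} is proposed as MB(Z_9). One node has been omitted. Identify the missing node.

Z_2

Ch(Z_9) = {Z_11}.
Z_9's parents: Z_3, Z_4, Z_5, Z_8.
Co-parents of Z_9 (other parents of its children):
  Z_11's other parents are Z_2, Z_3, Z_4, Z_6.
MB(Z_9) = {Z_2, Z_3, Z_4, Z_5, Z_6, Z_8, Z_11}.
Comparing with the claimed set, Z_2 is missing.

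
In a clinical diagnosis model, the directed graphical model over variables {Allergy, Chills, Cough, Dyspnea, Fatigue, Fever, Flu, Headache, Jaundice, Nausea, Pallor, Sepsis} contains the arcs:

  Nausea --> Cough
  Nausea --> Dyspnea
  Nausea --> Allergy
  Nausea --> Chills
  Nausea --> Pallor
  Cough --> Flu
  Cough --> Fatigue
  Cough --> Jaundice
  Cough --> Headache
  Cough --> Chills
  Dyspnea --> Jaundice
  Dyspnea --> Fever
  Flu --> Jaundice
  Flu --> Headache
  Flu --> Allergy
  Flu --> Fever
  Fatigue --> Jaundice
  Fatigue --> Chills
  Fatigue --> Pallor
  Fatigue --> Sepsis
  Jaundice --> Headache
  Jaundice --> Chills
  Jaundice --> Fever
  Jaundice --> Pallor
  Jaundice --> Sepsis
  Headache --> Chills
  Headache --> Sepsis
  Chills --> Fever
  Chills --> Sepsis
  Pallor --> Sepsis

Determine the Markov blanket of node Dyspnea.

{Chills, Cough, Fatigue, Fever, Flu, Jaundice, Nausea}

A node's Markov blanket = Pa ∪ Ch ∪ (parents of Ch other than the node itself).
Pa(Dyspnea) = {Nausea}.
Ch(Dyspnea) = {Fever, Jaundice}.
Other parents of Dyspnea's children:
  parents(Jaundice) \ {Dyspnea} = {Cough, Fatigue, Flu}.
  Fever's other parents are Chills, Flu, Jaundice.
MB(Dyspnea) = {Chills, Cough, Fatigue, Fever, Flu, Jaundice, Nausea}.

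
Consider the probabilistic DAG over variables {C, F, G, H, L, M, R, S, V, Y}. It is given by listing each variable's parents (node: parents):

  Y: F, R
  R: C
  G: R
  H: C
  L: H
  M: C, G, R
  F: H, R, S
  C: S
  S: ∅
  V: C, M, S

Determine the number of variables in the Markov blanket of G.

3

Pa(G) = {R}.
Children of G: M.
Parents of each child, excluding G:
  M also has parents C, R.
MB(G) = {C, M, R}, which has 3 nodes.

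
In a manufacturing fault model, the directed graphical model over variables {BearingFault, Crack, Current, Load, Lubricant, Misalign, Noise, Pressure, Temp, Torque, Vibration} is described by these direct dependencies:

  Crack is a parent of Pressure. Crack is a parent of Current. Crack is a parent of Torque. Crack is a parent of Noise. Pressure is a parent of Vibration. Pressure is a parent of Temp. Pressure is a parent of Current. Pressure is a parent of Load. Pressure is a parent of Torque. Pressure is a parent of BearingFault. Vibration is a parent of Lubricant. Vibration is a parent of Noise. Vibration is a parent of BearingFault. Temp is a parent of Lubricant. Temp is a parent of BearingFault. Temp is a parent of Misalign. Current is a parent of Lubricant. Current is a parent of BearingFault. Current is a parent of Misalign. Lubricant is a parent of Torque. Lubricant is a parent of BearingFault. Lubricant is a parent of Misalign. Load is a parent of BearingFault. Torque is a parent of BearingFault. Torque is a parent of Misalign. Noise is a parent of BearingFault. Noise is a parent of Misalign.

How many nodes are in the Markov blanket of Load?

Pa(Load) = {Pressure}.
Load has child BearingFault.
Other parents of Load's children:
  BearingFault: Current, Lubricant, Noise, Pressure, Temp, Torque, Vibration
MB(Load) = {BearingFault, Current, Lubricant, Noise, Pressure, Temp, Torque, Vibration}, which has 8 nodes.

8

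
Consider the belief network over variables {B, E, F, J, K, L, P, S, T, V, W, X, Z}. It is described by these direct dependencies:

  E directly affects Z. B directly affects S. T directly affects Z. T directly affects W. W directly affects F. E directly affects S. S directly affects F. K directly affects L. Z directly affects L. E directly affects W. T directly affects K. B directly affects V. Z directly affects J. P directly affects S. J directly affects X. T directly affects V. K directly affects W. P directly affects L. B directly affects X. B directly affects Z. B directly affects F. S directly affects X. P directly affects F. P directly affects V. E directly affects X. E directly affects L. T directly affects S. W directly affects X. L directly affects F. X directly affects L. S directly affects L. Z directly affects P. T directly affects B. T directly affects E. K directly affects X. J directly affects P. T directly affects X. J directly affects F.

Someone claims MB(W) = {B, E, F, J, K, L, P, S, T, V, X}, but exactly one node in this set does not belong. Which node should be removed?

V

The Markov blanket of a node is its parents, its children, and the other parents of its children.
W's parents: E, K, T.
Children of W: F, X.
Other parents of W's children:
  X's other parents are B, E, J, K, S, T.
  F's other parents are B, J, L, P, S.
MB(W) = {B, E, F, J, K, L, P, S, T, X}.
V is neither a parent, child, nor co-parent of W, so it does not belong.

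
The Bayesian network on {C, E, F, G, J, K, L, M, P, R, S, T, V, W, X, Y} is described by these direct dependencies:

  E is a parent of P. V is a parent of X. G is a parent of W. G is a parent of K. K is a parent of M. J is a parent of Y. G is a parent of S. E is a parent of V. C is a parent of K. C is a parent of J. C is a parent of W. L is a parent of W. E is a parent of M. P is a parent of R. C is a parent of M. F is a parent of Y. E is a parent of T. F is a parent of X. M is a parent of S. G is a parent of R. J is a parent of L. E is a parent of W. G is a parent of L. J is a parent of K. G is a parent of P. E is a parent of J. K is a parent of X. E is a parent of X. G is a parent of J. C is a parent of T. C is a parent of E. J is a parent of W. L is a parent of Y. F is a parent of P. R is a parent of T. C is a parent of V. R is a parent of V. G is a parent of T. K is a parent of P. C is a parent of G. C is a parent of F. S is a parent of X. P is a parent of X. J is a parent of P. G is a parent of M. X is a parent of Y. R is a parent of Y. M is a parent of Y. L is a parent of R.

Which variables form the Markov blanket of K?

K has children M, P, X.
K's parents: C, G, J.
Co-parents of K (other parents of its children):
  M: C, E, G
  P: E, F, G, J
  X: E, F, P, S, V
Union: {C, G, J} ∪ {M, P, X} ∪ {C, E, F, G, J, P, S, V} = {C, E, F, G, J, M, P, S, V, X}.

{C, E, F, G, J, M, P, S, V, X}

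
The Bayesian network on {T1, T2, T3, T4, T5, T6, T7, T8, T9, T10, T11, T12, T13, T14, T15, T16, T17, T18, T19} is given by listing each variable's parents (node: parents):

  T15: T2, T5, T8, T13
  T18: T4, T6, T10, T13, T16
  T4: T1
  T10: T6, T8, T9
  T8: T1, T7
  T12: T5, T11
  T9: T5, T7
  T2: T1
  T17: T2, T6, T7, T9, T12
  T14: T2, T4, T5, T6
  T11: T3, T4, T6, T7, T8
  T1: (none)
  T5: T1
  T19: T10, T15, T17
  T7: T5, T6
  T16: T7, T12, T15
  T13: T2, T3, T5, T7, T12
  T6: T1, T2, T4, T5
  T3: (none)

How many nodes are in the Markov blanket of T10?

T10's parents: T6, T8, T9.
Ch(T10) = {T18, T19}.
Other parents of T10's children:
  T18's other parents are T4, T6, T13, T16.
  T19 also has parents T15, T17.
MB(T10) = {T4, T6, T8, T9, T13, T15, T16, T17, T18, T19}, which has 10 nodes.

10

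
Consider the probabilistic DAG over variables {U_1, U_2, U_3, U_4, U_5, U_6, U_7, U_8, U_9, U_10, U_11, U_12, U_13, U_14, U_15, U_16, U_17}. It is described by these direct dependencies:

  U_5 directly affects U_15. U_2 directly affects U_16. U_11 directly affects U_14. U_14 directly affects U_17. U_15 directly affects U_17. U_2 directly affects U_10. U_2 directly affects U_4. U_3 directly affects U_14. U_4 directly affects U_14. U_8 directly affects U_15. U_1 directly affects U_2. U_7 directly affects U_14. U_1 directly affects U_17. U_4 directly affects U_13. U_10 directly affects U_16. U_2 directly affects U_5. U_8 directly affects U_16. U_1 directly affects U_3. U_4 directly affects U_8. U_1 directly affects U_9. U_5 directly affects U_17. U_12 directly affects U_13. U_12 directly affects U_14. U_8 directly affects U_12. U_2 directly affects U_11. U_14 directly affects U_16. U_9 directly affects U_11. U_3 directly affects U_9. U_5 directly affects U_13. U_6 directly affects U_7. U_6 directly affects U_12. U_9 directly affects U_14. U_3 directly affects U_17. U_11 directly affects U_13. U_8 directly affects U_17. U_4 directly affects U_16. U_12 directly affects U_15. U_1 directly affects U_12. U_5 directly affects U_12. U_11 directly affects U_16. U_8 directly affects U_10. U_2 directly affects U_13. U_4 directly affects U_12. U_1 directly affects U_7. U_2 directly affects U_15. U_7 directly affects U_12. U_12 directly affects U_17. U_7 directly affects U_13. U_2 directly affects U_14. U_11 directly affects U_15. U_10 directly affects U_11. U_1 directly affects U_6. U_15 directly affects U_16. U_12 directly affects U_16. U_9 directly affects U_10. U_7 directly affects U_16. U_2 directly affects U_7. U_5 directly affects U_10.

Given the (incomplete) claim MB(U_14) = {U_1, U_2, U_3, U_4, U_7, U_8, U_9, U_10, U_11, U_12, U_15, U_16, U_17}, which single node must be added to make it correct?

U_5

The Markov blanket of a node is its parents, its children, and the other parents of its children.
Parents of U_14: U_2, U_3, U_4, U_7, U_9, U_11, U_12.
Children of U_14: U_16, U_17.
Other parents of U_14's children:
  U_16: U_2, U_4, U_7, U_8, U_10, U_11, U_12, U_15
  U_17: U_1, U_3, U_5, U_8, U_12, U_15
MB(U_14) = {U_1, U_2, U_3, U_4, U_5, U_7, U_8, U_9, U_10, U_11, U_12, U_15, U_16, U_17}.
Comparing with the claimed set, U_5 is missing.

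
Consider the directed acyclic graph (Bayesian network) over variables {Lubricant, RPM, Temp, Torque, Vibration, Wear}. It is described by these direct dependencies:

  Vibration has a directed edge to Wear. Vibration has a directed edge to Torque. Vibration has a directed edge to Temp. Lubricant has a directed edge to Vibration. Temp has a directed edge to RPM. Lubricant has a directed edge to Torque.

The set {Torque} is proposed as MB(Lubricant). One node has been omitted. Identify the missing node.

Lubricant has children Torque, Vibration.
Pa(Lubricant) = {}.
Other parents of Lubricant's children:
  Vibration: no additional parents.
  Torque's other parent is Vibration.
MB(Lubricant) = {Torque, Vibration}.
Comparing with the claimed set, Vibration is missing.

Vibration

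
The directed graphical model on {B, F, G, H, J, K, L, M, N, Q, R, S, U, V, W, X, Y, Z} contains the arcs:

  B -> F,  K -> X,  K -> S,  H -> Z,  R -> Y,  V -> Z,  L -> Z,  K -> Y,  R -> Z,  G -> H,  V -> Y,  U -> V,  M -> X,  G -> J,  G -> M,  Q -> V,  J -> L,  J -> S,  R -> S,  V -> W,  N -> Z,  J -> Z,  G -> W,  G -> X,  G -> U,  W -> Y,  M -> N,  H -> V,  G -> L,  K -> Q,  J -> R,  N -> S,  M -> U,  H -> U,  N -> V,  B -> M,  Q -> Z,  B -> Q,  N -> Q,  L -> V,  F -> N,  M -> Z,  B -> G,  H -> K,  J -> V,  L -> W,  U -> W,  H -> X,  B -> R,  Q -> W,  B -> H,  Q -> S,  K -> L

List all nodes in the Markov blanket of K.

A node's Markov blanket = Pa ∪ Ch ∪ (parents of Ch other than the node itself).
Ch(K) = {L, Q, S, X, Y}.
Pa(K) = {H}.
For each child, the remaining parents (spouses of K):
  L: G, J
  Q: B, N
  S: J, N, Q, R
  X: G, H, M
  Y: R, V, W
Union: {H} ∪ {L, Q, S, X, Y} ∪ {B, G, H, J, M, N, Q, R, V, W} = {B, G, H, J, L, M, N, Q, R, S, V, W, X, Y}.

{B, G, H, J, L, M, N, Q, R, S, V, W, X, Y}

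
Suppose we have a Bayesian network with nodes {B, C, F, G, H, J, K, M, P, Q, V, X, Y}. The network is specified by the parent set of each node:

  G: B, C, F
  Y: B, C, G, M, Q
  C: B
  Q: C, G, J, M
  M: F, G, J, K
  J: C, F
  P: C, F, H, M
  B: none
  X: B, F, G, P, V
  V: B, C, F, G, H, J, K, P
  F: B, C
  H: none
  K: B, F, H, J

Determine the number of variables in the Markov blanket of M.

M's parents: F, G, J, K.
Ch(M) = {P, Q, Y}.
For each child, the remaining parents (spouses of M):
  parents(P) \ {M} = {C, F, H}.
  Q's other parents are C, G, J.
  Y also has parents B, C, G, Q.
MB(M) = {B, C, F, G, H, J, K, P, Q, Y}, which has 10 nodes.

10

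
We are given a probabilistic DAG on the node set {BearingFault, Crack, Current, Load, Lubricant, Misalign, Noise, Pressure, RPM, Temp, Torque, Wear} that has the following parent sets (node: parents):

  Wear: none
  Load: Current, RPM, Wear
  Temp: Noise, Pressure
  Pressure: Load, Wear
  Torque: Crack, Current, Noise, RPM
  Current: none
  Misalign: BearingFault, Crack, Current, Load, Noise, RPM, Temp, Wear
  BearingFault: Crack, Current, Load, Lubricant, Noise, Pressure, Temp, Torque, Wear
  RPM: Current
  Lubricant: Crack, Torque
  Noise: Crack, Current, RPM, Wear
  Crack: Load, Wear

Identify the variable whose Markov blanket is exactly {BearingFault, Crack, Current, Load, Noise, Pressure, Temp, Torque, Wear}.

Lubricant

The target node must have every member of {BearingFault, Crack, Current, Load, Noise, Pressure, Temp, Torque, Wear} as a parent, child, or co-parent, and no others.
Parents of Lubricant: Crack, Torque; children: BearingFault; co-parents: Crack, Current, Load, Noise, Pressure, Temp, Torque, Wear.
These exactly cover the given set, so the node is Lubricant.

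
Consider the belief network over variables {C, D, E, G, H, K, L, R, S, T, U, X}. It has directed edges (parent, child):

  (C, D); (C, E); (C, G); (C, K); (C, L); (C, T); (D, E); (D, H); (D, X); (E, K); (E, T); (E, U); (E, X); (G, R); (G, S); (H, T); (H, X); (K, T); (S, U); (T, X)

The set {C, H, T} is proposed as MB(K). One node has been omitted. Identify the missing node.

E

The Markov blanket of a node is its parents, its children, and the other parents of its children.
K has parents C, E.
K has child T.
Co-parents of K (other parents of its children):
  parents(T) \ {K} = {C, E, H}.
MB(K) = {C, E, H, T}.
Comparing with the claimed set, E is missing.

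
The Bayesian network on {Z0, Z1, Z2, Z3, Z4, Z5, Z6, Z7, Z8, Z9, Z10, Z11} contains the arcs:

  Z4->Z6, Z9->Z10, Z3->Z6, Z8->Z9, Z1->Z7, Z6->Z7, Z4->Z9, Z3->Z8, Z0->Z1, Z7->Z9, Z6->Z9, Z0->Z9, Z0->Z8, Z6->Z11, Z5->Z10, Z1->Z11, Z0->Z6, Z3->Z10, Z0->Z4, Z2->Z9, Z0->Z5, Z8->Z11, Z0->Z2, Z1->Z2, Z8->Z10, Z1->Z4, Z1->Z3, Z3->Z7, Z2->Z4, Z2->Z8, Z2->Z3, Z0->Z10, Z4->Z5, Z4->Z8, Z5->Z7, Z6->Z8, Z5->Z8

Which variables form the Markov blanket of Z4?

Z4's parents: Z0, Z1, Z2.
Children of Z4: Z5, Z6, Z8, Z9.
Parents of each child, excluding Z4:
  Z5: Z0
  Z6: Z0, Z3
  Z8: Z0, Z2, Z3, Z5, Z6
  Z9: Z0, Z2, Z6, Z7, Z8
So the Markov blanket of Z4 is {Z0, Z1, Z2, Z3, Z5, Z6, Z7, Z8, Z9}.

{Z0, Z1, Z2, Z3, Z5, Z6, Z7, Z8, Z9}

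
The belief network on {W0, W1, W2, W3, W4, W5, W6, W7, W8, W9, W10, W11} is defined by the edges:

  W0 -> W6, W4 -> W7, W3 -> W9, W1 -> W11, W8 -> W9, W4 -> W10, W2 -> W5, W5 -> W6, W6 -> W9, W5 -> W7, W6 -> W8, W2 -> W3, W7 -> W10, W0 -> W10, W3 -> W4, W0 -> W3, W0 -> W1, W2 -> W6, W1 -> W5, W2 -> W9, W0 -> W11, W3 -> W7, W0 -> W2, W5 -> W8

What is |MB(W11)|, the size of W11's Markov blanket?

2

Recall MB(v) = parents ∪ children ∪ spouses, where spouses are the other parents of v's children.
Ch(W11) = {}.
W11 has parents W0, W1.
W11 has no children, so there are no co-parents.
MB(W11) = {W0, W1}, which has 2 nodes.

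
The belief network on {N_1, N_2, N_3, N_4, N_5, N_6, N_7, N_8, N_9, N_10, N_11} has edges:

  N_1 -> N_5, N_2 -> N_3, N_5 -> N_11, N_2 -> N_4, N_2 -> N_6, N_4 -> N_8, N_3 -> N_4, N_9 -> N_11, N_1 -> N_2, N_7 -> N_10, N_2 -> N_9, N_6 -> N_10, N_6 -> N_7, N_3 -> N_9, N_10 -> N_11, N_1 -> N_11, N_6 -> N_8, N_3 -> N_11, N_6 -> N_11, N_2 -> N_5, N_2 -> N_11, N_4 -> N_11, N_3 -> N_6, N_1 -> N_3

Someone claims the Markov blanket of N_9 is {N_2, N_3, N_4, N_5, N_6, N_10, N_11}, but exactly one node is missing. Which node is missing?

The Markov blanket of a node is its parents, its children, and the other parents of its children.
Pa(N_9) = {N_2, N_3}.
N_9 has child N_11.
Other parents of N_9's children:
  N_11 also has parents N_1, N_2, N_3, N_4, N_5, N_6, N_10.
MB(N_9) = {N_1, N_2, N_3, N_4, N_5, N_6, N_10, N_11}.
Comparing with the claimed set, N_1 is missing.

N_1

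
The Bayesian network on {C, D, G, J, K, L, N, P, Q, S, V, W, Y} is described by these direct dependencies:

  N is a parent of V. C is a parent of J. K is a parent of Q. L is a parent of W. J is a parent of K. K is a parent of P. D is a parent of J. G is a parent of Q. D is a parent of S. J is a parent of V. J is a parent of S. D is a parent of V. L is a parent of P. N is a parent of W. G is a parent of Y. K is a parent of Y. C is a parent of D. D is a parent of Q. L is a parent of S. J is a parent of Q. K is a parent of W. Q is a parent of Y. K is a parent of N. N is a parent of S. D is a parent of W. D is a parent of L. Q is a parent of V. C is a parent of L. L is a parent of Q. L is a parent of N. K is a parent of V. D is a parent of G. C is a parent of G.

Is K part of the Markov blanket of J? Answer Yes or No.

K is a child of J.
So K ∈ MB(J).

Yes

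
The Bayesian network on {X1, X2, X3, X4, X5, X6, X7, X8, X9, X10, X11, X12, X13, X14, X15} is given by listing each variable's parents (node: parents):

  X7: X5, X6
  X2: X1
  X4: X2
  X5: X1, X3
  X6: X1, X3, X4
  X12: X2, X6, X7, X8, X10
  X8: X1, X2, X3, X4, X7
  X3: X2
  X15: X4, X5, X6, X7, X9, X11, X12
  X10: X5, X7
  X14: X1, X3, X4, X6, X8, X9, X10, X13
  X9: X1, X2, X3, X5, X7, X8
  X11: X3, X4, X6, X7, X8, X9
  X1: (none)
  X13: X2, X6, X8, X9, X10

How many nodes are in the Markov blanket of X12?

10

By definition, MB(X12) is built from X12's parents, X12's children, and the co-parents of X12.
X12 has parents X2, X6, X7, X8, X10.
X12 has child X15.
For each child, the remaining parents (spouses of X12):
  X15: X4, X5, X6, X7, X9, X11
MB(X12) = {X2, X4, X5, X6, X7, X8, X9, X10, X11, X15}, which has 10 nodes.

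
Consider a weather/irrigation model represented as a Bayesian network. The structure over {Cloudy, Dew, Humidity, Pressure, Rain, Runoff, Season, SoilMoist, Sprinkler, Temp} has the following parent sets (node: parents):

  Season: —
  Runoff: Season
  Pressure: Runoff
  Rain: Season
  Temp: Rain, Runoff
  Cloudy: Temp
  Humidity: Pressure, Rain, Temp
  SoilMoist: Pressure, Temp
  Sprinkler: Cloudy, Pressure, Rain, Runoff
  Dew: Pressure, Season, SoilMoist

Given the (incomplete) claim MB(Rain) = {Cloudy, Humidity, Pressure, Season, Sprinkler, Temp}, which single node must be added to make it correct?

The Markov blanket of a node is its parents, its children, and the other parents of its children.
Rain's parents: Season.
Children of Rain: Humidity, Sprinkler, Temp.
Parents of each child, excluding Rain:
  parents(Temp) \ {Rain} = {Runoff}.
  parents(Humidity) \ {Rain} = {Pressure, Temp}.
  Sprinkler's other parents are Cloudy, Pressure, Runoff.
MB(Rain) = {Cloudy, Humidity, Pressure, Runoff, Season, Sprinkler, Temp}.
Comparing with the claimed set, Runoff is missing.

Runoff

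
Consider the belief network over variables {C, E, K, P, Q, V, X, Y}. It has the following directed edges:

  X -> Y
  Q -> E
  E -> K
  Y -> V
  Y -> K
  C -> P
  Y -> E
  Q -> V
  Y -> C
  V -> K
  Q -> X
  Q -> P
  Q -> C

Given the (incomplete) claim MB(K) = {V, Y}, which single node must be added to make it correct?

E

K has no children.
Parents of K: E, V, Y.
With no children, K has no spouses; the co-parent set is empty.
MB(K) = {E, V, Y}.
Comparing with the claimed set, E is missing.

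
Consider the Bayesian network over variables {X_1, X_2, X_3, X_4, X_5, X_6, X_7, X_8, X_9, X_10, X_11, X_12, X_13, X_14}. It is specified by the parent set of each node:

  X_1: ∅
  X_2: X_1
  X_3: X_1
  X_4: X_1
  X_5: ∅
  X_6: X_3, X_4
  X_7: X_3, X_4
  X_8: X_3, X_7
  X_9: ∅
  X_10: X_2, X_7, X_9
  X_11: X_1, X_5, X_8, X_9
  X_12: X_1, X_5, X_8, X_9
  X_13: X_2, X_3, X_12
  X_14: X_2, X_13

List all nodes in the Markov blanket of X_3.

{X_1, X_2, X_4, X_6, X_7, X_8, X_12, X_13}

Recall MB(v) = parents ∪ children ∪ spouses, where spouses are the other parents of v's children.
Pa(X_3) = {X_1}.
Ch(X_3) = {X_6, X_7, X_8, X_13}.
Other parents of X_3's children:
  X_6's other parent is X_4.
  parents(X_7) \ {X_3} = {X_4}.
  parents(X_8) \ {X_3} = {X_7}.
  X_13 also has parents X_2, X_12.
So the Markov blanket of X_3 is {X_1, X_2, X_4, X_6, X_7, X_8, X_12, X_13}.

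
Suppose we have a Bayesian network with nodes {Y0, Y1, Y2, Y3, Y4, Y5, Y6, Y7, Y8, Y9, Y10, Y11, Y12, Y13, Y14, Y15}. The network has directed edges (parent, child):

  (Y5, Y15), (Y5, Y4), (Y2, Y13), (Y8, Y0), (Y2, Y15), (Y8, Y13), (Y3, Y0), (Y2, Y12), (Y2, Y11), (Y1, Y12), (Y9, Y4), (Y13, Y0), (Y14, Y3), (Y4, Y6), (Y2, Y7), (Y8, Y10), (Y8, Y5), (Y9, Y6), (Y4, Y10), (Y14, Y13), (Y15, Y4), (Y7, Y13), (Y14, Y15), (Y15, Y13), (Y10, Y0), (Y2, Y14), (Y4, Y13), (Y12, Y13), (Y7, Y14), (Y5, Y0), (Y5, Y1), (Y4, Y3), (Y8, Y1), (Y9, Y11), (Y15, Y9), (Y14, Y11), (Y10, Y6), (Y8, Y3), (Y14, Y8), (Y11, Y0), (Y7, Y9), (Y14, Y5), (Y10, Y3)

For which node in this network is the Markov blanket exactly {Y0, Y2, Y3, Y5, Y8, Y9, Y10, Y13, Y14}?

The target node must have every member of {Y0, Y2, Y3, Y5, Y8, Y9, Y10, Y13, Y14} as a parent, child, or co-parent, and no others.
Parents of Y11: Y2, Y9, Y14; children: Y0; co-parents: Y3, Y5, Y8, Y10, Y13.
These exactly cover the given set, so the node is Y11.

Y11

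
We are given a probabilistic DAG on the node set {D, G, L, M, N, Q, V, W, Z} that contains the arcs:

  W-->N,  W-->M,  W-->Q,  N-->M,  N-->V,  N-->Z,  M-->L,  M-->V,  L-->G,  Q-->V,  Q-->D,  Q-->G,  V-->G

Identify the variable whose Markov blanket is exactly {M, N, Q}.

W

The target node must have every member of {M, N, Q} as a parent, child, or co-parent, and no others.
Parents of W: none; children: M, N, Q; co-parents: N.
These exactly cover the given set, so the node is W.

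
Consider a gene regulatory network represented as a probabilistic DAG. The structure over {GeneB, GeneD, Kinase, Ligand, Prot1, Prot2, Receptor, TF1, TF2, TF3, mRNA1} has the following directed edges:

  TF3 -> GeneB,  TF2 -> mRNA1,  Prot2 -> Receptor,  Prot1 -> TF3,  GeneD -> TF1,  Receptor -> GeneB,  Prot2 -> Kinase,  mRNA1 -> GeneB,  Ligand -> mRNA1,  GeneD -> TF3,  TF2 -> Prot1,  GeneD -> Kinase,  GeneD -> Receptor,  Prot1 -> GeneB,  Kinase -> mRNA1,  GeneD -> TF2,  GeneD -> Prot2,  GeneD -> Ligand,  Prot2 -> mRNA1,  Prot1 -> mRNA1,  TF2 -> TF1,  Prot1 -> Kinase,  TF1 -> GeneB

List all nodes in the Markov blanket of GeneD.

Pa(GeneD) = {}.
GeneD's children: Kinase, Ligand, Prot2, Receptor, TF1, TF2, TF3.
Other parents of GeneD's children:
  Prot2: no additional parents.
  Receptor also has parent Prot2.
  TF2 has no other parent.
  TF1 also has parent TF2.
  parents(Kinase) \ {GeneD} = {Prot1, Prot2}.
  Ligand has no other parent.
  TF3 also has parent Prot1.
Taking the union gives {Kinase, Ligand, Prot1, Prot2, Receptor, TF1, TF2, TF3}.

{Kinase, Ligand, Prot1, Prot2, Receptor, TF1, TF2, TF3}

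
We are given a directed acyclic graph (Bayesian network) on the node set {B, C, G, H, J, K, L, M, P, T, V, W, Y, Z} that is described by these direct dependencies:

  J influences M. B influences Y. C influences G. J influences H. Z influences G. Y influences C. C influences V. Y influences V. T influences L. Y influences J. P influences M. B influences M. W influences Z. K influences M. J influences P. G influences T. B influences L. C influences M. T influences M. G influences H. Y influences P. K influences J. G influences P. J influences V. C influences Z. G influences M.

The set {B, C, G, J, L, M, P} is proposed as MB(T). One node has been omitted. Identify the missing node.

K

A node's Markov blanket = Pa ∪ Ch ∪ (parents of Ch other than the node itself).
Parents of T: G.
Ch(T) = {L, M}.
Parents of each child, excluding T:
  parents(L) \ {T} = {B}.
  parents(M) \ {T} = {B, C, G, J, K, P}.
MB(T) = {B, C, G, J, K, L, M, P}.
Comparing with the claimed set, K is missing.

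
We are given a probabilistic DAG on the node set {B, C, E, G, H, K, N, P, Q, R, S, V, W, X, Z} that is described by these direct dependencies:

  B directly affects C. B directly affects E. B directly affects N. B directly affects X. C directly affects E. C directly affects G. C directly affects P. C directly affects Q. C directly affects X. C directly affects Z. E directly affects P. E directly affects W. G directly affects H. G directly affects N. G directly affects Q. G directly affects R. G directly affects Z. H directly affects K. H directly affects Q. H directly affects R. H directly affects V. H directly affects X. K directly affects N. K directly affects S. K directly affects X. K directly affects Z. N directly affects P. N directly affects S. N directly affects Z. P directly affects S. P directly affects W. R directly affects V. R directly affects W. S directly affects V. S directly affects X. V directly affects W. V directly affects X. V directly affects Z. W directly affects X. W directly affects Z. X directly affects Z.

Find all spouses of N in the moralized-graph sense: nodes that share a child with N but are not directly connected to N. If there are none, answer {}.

Children of N: P, S, Z.
  P's other parents are C, E.
  S also has parents K, P.
  Z also has parents C, G, K, V, W, X.
Excluding nodes already adjacent to N (B, G, K, P, S, Z), the co-parent-only contribution is {C, E, V, W, X}.

{C, E, V, W, X}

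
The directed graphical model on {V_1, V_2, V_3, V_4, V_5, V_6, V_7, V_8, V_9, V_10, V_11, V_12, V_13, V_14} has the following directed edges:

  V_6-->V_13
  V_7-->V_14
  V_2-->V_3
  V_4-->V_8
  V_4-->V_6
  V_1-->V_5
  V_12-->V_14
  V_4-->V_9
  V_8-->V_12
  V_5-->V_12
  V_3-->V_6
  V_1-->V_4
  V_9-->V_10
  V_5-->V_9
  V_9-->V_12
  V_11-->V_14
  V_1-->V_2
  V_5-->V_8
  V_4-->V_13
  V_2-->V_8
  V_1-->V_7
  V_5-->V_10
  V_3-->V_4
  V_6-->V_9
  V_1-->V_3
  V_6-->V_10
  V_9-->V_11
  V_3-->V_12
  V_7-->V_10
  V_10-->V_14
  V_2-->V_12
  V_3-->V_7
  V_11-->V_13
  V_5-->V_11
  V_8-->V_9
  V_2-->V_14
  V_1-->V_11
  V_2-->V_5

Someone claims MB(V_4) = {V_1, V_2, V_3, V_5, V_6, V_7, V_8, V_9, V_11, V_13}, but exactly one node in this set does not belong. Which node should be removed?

V_7

V_4 has parents V_1, V_3.
V_4 has children V_6, V_8, V_9, V_13.
Other parents of V_4's children:
  V_6: V_3
  V_8: V_2, V_5
  V_9: V_5, V_6, V_8
  V_13: V_6, V_11
MB(V_4) = {V_1, V_2, V_3, V_5, V_6, V_8, V_9, V_11, V_13}.
V_7 is neither a parent, child, nor co-parent of V_4, so it does not belong.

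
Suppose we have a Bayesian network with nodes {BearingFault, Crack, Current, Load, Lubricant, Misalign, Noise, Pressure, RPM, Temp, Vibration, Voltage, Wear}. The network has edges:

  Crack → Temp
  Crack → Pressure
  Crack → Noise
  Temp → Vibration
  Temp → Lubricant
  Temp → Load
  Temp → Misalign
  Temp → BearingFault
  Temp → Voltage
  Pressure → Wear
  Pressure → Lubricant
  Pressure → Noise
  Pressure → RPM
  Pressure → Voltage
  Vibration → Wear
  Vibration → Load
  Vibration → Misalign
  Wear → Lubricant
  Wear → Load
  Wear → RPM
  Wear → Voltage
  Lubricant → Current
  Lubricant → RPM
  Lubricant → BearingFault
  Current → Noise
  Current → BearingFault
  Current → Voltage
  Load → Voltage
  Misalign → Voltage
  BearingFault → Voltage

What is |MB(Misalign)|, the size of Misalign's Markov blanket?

A node's Markov blanket = Pa ∪ Ch ∪ (parents of Ch other than the node itself).
Misalign has child Voltage.
Misalign has parents Temp, Vibration.
Other parents of Misalign's children:
  parents(Voltage) \ {Misalign} = {BearingFault, Current, Load, Pressure, Temp, Wear}.
MB(Misalign) = {BearingFault, Current, Load, Pressure, Temp, Vibration, Voltage, Wear}, which has 8 nodes.

8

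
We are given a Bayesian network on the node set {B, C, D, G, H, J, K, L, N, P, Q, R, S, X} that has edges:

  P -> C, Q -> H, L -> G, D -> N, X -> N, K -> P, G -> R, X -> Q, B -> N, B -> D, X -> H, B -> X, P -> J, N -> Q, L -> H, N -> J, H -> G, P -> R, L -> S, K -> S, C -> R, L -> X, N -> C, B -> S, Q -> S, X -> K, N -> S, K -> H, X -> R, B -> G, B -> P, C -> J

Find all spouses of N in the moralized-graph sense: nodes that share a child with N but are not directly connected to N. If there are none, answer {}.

Children of N: C, J, Q, S.
  Q: X
  S: B, K, L, Q
  C: P
  J: C, P
Excluding nodes already adjacent to N (B, C, D, J, Q, S, X), the co-parent-only contribution is {K, L, P}.

{K, L, P}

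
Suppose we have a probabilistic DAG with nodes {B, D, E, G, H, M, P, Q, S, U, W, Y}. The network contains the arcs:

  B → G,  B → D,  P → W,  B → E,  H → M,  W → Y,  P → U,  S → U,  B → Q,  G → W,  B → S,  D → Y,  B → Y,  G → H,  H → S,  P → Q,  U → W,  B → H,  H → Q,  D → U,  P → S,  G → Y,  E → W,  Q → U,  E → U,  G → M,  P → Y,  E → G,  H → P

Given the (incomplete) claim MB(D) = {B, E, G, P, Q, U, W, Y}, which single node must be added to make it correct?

S

The Markov blanket of a node is its parents, its children, and the other parents of its children.
Ch(D) = {U, Y}.
D's parents: B.
Parents of each child, excluding D:
  U also has parents E, P, Q, S.
  parents(Y) \ {D} = {B, G, P, W}.
MB(D) = {B, E, G, P, Q, S, U, W, Y}.
Comparing with the claimed set, S is missing.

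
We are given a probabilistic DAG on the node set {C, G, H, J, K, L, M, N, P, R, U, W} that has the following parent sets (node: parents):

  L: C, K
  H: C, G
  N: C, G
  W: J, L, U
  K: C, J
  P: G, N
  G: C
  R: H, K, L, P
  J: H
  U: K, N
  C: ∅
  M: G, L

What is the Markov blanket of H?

A node's Markov blanket = Pa ∪ Ch ∪ (parents of Ch other than the node itself).
Children of H: J, R.
Pa(H) = {C, G}.
Parents of each child, excluding H:
  J has no other parent.
  R also has parents K, L, P.
Taking the union gives {C, G, J, K, L, P, R}.

{C, G, J, K, L, P, R}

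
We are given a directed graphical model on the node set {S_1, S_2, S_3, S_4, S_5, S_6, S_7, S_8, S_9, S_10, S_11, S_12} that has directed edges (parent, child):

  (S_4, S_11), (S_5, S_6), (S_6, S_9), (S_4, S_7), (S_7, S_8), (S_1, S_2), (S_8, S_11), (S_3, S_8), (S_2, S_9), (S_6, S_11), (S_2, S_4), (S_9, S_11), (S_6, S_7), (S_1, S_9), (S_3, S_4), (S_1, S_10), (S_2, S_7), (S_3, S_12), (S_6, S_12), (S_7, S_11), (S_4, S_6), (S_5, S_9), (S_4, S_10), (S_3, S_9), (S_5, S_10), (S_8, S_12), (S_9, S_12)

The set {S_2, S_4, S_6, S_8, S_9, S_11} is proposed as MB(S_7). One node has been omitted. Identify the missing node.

S_3

By definition, MB(S_7) is built from S_7's parents, S_7's children, and the co-parents of S_7.
S_7 has children S_8, S_11.
Pa(S_7) = {S_2, S_4, S_6}.
Other parents of S_7's children:
  S_8's other parent is S_3.
  S_11 also has parents S_4, S_6, S_8, S_9.
MB(S_7) = {S_2, S_3, S_4, S_6, S_8, S_9, S_11}.
Comparing with the claimed set, S_3 is missing.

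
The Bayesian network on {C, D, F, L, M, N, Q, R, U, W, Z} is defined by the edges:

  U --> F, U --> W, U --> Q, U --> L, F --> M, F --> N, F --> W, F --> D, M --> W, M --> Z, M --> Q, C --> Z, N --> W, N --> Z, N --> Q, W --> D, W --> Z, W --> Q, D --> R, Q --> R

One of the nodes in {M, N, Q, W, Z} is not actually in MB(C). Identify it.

Q

C has no parents.
C's children: Z.
For each child, the remaining parents (spouses of C):
  Z also has parents M, N, W.
MB(C) = {M, N, W, Z}.
Q is neither a parent, child, nor co-parent of C, so it does not belong.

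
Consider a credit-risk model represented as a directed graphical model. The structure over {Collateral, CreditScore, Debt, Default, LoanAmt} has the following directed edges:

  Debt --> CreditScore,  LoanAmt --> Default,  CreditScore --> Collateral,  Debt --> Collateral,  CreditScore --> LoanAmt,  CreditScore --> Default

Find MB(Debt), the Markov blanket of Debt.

By definition, MB(Debt) is built from Debt's parents, Debt's children, and the co-parents of Debt.
Debt has no parents.
Children of Debt: Collateral, CreditScore.
Co-parents of Debt (other parents of its children):
  CreditScore has no other parent.
  Collateral also has parent CreditScore.
Taking the union gives {Collateral, CreditScore}.

{Collateral, CreditScore}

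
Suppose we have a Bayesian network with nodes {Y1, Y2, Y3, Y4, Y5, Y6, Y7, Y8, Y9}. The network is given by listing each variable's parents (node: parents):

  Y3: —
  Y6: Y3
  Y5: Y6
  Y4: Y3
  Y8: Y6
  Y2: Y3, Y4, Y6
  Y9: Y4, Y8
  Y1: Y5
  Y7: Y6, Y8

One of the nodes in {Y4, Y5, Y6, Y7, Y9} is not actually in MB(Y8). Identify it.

Y5

Parents of Y8: Y6.
Y8's children: Y7, Y9.
Parents of each child, excluding Y8:
  parents(Y9) \ {Y8} = {Y4}.
  Y7 also has parent Y6.
MB(Y8) = {Y4, Y6, Y7, Y9}.
Y5 is neither a parent, child, nor co-parent of Y8, so it does not belong.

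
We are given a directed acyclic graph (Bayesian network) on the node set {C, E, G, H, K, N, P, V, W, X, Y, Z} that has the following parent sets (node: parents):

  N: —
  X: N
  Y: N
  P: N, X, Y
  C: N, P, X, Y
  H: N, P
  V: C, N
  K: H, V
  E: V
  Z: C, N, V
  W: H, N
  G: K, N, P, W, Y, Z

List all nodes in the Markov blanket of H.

A node's Markov blanket = Pa ∪ Ch ∪ (parents of Ch other than the node itself).
Pa(H) = {N, P}.
Children of H: K, W.
Co-parents of H (other parents of its children):
  K also has parent V.
  W's other parent is N.
So the Markov blanket of H is {K, N, P, V, W}.

{K, N, P, V, W}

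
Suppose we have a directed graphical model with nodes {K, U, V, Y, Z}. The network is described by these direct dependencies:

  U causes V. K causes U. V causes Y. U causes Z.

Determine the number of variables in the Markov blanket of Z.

Z has no children.
Parents of Z: U.
Z has no children, so there are no co-parents.
MB(Z) = {U}, which has 1 node.

1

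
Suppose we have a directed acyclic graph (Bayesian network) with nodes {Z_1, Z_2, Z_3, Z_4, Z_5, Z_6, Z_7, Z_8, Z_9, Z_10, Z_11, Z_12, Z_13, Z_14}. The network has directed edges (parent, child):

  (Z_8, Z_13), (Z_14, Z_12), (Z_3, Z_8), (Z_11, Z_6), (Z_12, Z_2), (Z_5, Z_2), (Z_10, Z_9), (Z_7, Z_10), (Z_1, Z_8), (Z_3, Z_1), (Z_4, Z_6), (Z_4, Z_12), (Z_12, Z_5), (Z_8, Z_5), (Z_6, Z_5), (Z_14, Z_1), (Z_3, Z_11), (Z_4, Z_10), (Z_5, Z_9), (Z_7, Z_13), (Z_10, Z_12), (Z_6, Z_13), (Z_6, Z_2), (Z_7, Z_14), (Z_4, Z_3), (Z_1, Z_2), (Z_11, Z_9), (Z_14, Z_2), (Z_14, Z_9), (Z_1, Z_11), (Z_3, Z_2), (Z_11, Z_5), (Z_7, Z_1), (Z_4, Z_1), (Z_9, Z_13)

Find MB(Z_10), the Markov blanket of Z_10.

Children of Z_10: Z_9, Z_12.
Z_10 has parents Z_4, Z_7.
Parents of each child, excluding Z_10:
  parents(Z_12) \ {Z_10} = {Z_4, Z_14}.
  Z_9's other parents are Z_5, Z_11, Z_14.
Union: {Z_4, Z_7} ∪ {Z_9, Z_12} ∪ {Z_4, Z_5, Z_11, Z_14} = {Z_4, Z_5, Z_7, Z_9, Z_11, Z_12, Z_14}.

{Z_4, Z_5, Z_7, Z_9, Z_11, Z_12, Z_14}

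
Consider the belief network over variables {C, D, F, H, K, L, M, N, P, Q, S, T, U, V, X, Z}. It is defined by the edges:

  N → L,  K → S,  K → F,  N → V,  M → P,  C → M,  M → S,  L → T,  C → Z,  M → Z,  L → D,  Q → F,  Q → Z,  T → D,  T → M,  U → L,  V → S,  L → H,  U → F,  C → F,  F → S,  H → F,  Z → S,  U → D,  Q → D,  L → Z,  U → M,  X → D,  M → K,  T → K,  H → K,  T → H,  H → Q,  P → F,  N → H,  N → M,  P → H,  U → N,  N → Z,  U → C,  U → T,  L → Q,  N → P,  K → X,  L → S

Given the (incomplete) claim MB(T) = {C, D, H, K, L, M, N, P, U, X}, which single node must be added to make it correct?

Q

Recall MB(v) = parents ∪ children ∪ spouses, where spouses are the other parents of v's children.
Parents of T: L, U.
Children of T: D, H, K, M.
Parents of each child, excluding T:
  parents(M) \ {T} = {C, N, U}.
  parents(H) \ {T} = {L, N, P}.
  K also has parents H, M.
  D also has parents L, Q, U, X.
MB(T) = {C, D, H, K, L, M, N, P, Q, U, X}.
Comparing with the claimed set, Q is missing.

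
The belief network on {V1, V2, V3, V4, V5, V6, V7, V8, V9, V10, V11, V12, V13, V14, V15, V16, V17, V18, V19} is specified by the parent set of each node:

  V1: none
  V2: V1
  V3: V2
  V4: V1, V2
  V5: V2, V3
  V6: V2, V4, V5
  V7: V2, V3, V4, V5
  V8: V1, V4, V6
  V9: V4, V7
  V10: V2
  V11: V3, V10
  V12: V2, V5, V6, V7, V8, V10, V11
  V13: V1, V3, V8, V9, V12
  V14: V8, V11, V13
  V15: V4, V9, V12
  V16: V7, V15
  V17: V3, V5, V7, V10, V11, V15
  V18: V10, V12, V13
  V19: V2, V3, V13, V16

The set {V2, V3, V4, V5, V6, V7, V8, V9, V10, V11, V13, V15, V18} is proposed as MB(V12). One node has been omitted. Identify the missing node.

V1

Parents of V12: V2, V5, V6, V7, V8, V10, V11.
V12 has children V13, V15, V18.
For each child, the remaining parents (spouses of V12):
  V13: V1, V3, V8, V9
  V15: V4, V9
  V18: V10, V13
MB(V12) = {V1, V2, V3, V4, V5, V6, V7, V8, V9, V10, V11, V13, V15, V18}.
Comparing with the claimed set, V1 is missing.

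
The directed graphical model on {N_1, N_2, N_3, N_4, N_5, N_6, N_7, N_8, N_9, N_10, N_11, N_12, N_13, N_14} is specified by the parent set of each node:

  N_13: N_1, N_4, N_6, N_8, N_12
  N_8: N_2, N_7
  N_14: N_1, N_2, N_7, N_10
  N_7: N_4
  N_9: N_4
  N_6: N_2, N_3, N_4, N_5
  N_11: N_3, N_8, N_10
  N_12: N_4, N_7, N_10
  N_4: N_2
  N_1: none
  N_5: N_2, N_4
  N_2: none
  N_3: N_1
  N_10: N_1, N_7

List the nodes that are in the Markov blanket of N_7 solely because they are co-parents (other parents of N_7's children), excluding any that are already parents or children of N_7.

{N_1, N_2}

Children of N_7: N_8, N_10, N_12, N_14.
  parents(N_8) \ {N_7} = {N_2}.
  parents(N_10) \ {N_7} = {N_1}.
  N_12's other parents are N_4, N_10.
  N_14 also has parents N_1, N_2, N_10.
Excluding nodes already adjacent to N_7 (N_4, N_8, N_10, N_12, N_14), the co-parent-only contribution is {N_1, N_2}.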